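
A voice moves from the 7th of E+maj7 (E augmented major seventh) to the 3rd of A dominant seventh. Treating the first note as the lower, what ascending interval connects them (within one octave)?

minor seventh

E+maj7 (E augmented major seventh) has D# as its 7th, and A dominant seventh has C# as its 3rd.
D# up to C# is 10 semitones, a half step narrower than a major seventh, so the interval is minor.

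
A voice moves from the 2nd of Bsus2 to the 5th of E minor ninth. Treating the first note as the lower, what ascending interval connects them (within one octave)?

The 2nd of Bsus2 is C♯; the 5th of E minor ninth is B.
7 letter names make it a seventh; at 10 semitones (a half step narrower than major) the quality is minor.

m7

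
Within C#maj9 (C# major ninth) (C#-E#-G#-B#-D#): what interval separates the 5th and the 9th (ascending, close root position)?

perfect fifth

That puts G# below D#.
From G# to D# is 7 semitones, exactly the perfect fifth.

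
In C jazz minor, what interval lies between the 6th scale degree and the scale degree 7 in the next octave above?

major ninth

The scale runs C D Eb F G A B.
That puts A below B.
A up to B spans 9 letter names and 14 semitones — a major ninth.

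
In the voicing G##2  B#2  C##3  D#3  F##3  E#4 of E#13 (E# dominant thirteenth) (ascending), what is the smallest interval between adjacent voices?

Adjacent intervals: G##2→B#2 = minor third; B#2→C##3 = major second; C##3→D#3 = minor second; D#3→F##3 = major third; F##3→E#4 = minor seventh.
The smallest is C##3 to D#3, a minor second (1 semitone).

minor 2nd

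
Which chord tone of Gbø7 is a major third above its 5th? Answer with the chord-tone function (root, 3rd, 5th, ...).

Gb half-diminished seventh is spelled Gb Bbb Dbb Fb.
The 5th is Dbb. A major third above Dbb is Fb.
Fb is the chord's 7th.

7th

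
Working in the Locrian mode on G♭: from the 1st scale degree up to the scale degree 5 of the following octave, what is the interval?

The scale runs G♭ A𝄫 B𝄫 C♭ D𝄫 E𝄫 F♭.
1st scale degree = G♭; degree 5 (up an octave) = D𝄫.
12 letter names make it a twelfth; at 18 semitones (a half step narrower than perfect) the quality is diminished.

diminished twelfth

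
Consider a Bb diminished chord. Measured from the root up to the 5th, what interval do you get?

diminished fifth

Bb°: Bb–Db–Fb.
Root = Bb; 5th = Fb.
From Bb to Fb: 6 semitones over a fifth = diminished.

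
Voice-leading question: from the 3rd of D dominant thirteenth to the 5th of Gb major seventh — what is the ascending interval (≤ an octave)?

The 3rd of D dominant thirteenth is F#; the 5th of Gb major seventh is Db.
From F# to Db: 7 semitones over a sixth = diminished.

diminished sixth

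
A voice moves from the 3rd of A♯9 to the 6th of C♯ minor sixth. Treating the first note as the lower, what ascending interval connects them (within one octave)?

The 3rd of A♯9 is C𝄪; the 6th of C♯ minor sixth is A♯.
From C𝄪 to A♯: 8 semitones over a sixth = minor.

m6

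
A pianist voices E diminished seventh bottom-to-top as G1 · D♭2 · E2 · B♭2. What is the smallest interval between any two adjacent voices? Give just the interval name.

augmented second

Adjacent intervals: G1→D♭2 = diminished fifth; D♭2→E2 = augmented second; E2→B♭2 = diminished fifth.
The smallest is D♭2 to E2, an augmented second (3 semitones).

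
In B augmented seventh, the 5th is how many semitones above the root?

8

Spelling the chord: B D# F## A.
B to F## is an augmented fifth: 8 semitones.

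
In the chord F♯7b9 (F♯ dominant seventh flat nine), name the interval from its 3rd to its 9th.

d7

The chord tones of F♯7b9 are F♯–A♯–C♯–E–G.
That puts A♯ below G.
7 letter names make it a seventh; at 9 semitones (a whole step narrower than major) the quality is diminished.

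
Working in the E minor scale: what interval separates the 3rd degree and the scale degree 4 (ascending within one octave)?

major second

Spelling the E minor scale: E F# G A B C D.
The 3rd degree is G and the 4th scale degree is A.
From G to A is 2 semitones, exactly the major second.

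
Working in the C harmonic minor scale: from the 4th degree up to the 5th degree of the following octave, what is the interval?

major ninth

Spelling the C harmonic minor scale: C D E♭ F G A♭ B.
So we need the interval from F up to G.
From F to G is 14 semitones, exactly the major ninth.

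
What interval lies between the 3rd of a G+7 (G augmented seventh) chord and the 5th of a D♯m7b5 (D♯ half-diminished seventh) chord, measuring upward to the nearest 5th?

minor 7th

G+7 (G augmented seventh) has B as its 3rd, and D♯m7b5 (D♯ half-diminished seventh) has A as its 5th.
From B to A: 10 semitones over a seventh = minor.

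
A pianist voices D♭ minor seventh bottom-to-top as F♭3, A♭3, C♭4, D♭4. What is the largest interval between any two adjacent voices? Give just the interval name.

Adjacent intervals: F♭3→A♭3 = major third; A♭3→C♭4 = minor third; C♭4→D♭4 = major second.
The largest is F♭3 to A♭3, a major third (4 semitones).

M3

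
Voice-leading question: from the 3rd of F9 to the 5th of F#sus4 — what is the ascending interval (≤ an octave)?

The 3rd of F9 is A; the 5th of F#sus4 is C#.
Counting 3 letters and 4 half steps from A gives a major third.

major third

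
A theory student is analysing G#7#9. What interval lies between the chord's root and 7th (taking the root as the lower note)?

minor 7th

G#7#9 (G# dominant seventh sharp nine): G#-B#-D#-F#-A##.
Root = G#; 7th = F#.
7 letter names make it a seventh; at 10 semitones (a half step narrower than major) the quality is minor.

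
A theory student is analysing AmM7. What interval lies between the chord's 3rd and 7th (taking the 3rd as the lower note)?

A minor-major seventh is spelled A C E G#.
3rd = C; 7th = G#.
From C to G#: 8 semitones over a fifth = augmented.

augmented 5th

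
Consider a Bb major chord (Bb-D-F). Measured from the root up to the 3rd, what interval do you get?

Root = Bb; 3rd = D.
From Bb to D is 4 semitones, exactly the major third.

major 3rd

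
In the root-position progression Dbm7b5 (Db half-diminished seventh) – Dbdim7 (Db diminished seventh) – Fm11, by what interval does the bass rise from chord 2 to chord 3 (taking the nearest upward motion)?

The roots are Db and F.
Counting 3 letters and 4 half steps from Db gives a major third.

major third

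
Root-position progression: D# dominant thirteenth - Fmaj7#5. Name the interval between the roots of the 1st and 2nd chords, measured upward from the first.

The roots are D# and F.
From D# to F: 2 semitones over a third = diminished.

d3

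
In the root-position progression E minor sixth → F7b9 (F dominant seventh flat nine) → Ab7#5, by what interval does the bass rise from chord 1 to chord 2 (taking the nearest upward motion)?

The roots are E and F.
E up to F is 1 semitone, a half step narrower than a major second, so the interval is minor.

minor 2nd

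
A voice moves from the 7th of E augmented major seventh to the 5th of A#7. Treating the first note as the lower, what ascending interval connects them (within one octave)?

E augmented major seventh has D# as its 7th, and A#7 has E# as its 5th.
D# up to E# spans 2 letter names and 2 semitones — a major second.

major 2nd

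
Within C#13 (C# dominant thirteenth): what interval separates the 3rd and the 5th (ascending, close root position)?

The chord tones of C#13 are C#-E#-G#-B-D#-A#.
3rd = E#; 5th = G#.
E# up to G# is 3 semitones, a half step narrower than a major third, so the interval is minor.

minor 3rd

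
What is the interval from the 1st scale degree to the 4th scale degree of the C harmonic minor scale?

perfect fourth

C harmonic minor: C D E♭ F G A♭ B.
So we need the interval from C up to F.
C up to F spans 4 letter names and 5 semitones — a perfect fourth.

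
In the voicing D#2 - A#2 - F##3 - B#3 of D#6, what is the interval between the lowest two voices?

perfect 5th

Those voices are D#2 and A#2.
Counting 5 letters and 7 half steps from D# gives a perfect fifth.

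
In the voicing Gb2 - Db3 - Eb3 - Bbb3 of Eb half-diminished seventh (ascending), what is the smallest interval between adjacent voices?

major second

Adjacent intervals: Gb2→Db3 = perfect fifth; Db3→Eb3 = major second; Eb3→Bbb3 = diminished fifth.
The smallest is Db3 to Eb3, a major second (2 semitones).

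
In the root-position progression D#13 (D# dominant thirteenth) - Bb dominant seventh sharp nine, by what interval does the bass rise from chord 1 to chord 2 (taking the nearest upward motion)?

The roots are D# and Bb.
6 letter names make it a sixth; at 7 semitones (a whole step narrower than major) the quality is diminished.

diminished 6th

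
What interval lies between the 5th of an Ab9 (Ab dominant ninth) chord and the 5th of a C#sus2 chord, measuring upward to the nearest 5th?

The 5th of Ab9 (Ab dominant ninth) is Eb; the 5th of C#sus2 is G#.
3 letter names make it a third; at 5 semitones (a half step wider than major) the quality is augmented.

A3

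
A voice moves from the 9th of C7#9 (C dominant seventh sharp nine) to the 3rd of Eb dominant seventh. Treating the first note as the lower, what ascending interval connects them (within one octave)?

diminished fourth

C7#9 (C dominant seventh sharp nine) has D# as its 9th, and Eb dominant seventh has G as its 3rd.
4 letter names make it a fourth; at 4 semitones (a half step narrower than perfect) the quality is diminished.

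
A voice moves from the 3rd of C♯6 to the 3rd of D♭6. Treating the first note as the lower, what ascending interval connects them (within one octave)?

diminished second

C♯6 has E♯ as its 3rd, and D♭6 has F as its 3rd.
2 letter names make it a second; at 0 semitones (a whole step narrower than major) the quality is diminished.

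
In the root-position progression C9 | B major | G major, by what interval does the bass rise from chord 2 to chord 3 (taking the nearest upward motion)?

m6

The roots are B and G.
B up to G is 8 semitones, a half step narrower than a major sixth, so the interval is minor.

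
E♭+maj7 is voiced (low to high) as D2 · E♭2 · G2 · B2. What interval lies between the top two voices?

Those voices are G2 and B2.
Counting 3 letters and 4 half steps from G gives a major third.

major third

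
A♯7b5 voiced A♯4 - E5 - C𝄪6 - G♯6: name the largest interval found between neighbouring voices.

A6

Adjacent intervals: A♯4→E5 = diminished fifth; E5→C𝄪6 = augmented sixth; C𝄪6→G♯6 = diminished fifth.
The largest is E5 to C𝄪6, an augmented sixth (10 semitones).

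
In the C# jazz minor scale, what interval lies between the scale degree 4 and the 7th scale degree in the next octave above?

augmented eleventh

C# melodic minor: C# D# E F# G# A# B#.
The scale degree 4 is F# and the 7th degree (up an octave) is B#.
From F# to B#: 18 semitones over an eleventh = augmented.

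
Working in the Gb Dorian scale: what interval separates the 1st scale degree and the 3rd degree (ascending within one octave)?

minor third

The scale runs Gb Ab Bbb Cb Db Eb Fb.
1st scale degree = Gb; scale degree 3 = Bbb.
Gb up to Bbb is 3 semitones, a half step narrower than a major third, so the interval is minor.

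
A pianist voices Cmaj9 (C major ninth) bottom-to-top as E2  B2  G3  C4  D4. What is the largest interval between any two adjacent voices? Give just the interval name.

minor sixth

Adjacent intervals: E2→B2 = perfect fifth; B2→G3 = minor sixth; G3→C4 = perfect fourth; C4→D4 = major second.
The largest is B2 to G3, a minor sixth (8 semitones).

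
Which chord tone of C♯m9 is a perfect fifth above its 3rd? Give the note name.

B

The chord tones of C♯m9 are C♯, E, G♯, B, D♯.
The 3rd is E. A perfect fifth above E is B.
B is the chord's 7th.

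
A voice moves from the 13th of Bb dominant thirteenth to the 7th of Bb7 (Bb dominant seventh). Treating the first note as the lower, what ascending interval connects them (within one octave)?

Bb dominant thirteenth has G as its 13th, and Bb7 (Bb dominant seventh) has Ab as its 7th.
G up to Ab is 1 semitone, a half step narrower than a major second, so the interval is minor.

minor 2nd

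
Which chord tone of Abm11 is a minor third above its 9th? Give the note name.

Spelling the chord: Ab-Cb-Eb-Gb-Bb-Db.
The 9th is Bb. A minor third above Bb is Db.
Db is the chord's 11th.

Db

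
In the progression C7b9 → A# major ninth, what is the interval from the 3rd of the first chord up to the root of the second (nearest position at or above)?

C7b9 has E as its 3rd, and A# major ninth has A# as its root.
E up to A# is 6 semitones, a half step wider than a perfect fourth, so the interval is augmented.

augmented fourth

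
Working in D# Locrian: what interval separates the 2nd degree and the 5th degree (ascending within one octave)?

The scale runs D# E F# G# A B C#.
That puts E below A.
E up to A spans 4 letter names and 5 semitones — a perfect fourth.

perfect fourth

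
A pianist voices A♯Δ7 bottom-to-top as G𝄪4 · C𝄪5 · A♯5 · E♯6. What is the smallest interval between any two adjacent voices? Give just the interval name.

Adjacent intervals: G𝄪4→C𝄪5 = perfect fourth; C𝄪5→A♯5 = minor sixth; A♯5→E♯6 = perfect fifth.
The smallest is G𝄪4 to C𝄪5, a perfect fourth (5 semitones).

perfect 4th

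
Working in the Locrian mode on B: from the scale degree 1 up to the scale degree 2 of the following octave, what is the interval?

B locrian: B C D E F G A.
That puts B below C.
From B to C: 13 semitones over a ninth = minor.

minor ninth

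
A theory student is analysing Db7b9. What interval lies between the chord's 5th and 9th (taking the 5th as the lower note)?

Spelling the chord: Db–F–Ab–Cb–Ebb.
The 5th is Ab and the 9th is Ebb.
From Ab to Ebb: 6 semitones over a fifth = diminished.

d5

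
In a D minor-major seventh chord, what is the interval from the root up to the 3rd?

minor third

Spelling the chord: D–F–A–C#.
So we need the interval from D up to F.
3 letter names make it a third; at 3 semitones (a half step narrower than major) the quality is minor.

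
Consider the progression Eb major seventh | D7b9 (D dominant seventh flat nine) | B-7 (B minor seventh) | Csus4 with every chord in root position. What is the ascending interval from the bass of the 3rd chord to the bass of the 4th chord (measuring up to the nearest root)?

The roots are B and C.
2 letter names make it a second; at 1 semitone (a half step narrower than major) the quality is minor.

minor second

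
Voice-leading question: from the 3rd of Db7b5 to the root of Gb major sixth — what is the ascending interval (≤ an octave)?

minor second

The 3rd of Db7b5 is F; the root of Gb major sixth is Gb.
F up to Gb is 1 semitone, a half step narrower than a major second, so the interval is minor.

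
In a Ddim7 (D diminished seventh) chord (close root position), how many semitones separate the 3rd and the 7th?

D°7 is spelled D–F–Ab–Cb.
F to Cb is a diminished fifth: 6 semitones.

6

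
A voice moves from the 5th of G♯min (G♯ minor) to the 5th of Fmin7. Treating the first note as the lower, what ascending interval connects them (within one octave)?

G♯min (G♯ minor) has D♯ as its 5th, and Fmin7 has C as its 5th.
D♯ up to C is 9 semitones, a whole step narrower than a major seventh, so the interval is diminished.

diminished seventh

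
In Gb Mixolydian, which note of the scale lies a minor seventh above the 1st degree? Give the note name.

The scale is Gb Ab Bb Cb Db Eb Fb.
The 1st degree is Gb; a minor seventh above that is Fb — scale degree 7.

Fb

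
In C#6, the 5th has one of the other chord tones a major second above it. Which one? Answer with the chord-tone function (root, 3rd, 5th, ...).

The chord tones of C#6 (C# major sixth) are C# E# G# A#.
The 5th is G#. A major second above G# is A#.
A# is the chord's 6th.

6th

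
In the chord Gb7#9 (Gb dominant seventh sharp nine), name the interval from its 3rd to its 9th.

Spelling the chord: Gb-Bb-Db-Fb-A.
3rd = Bb; 9th = A.
Bb up to A spans 7 letter names and 11 semitones — a major seventh.

M7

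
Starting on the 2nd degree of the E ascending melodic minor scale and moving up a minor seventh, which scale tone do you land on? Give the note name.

E

The scale is E F♯ G A B C♯ D♯.
The 2nd degree is F♯; a minor seventh above that is E — scale degree 1.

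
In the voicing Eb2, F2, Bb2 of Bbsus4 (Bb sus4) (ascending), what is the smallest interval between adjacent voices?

Adjacent intervals: Eb2→F2 = major second; F2→Bb2 = perfect fourth.
The smallest is Eb2 to F2, a major second (2 semitones).

M2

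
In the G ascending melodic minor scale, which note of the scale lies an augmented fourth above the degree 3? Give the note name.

E

The scale is G A Bb C D E F#.
The degree 3 is Bb; an augmented fourth above that is E — scale degree 6.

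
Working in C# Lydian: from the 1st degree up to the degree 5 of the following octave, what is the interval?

perfect twelfth

C# lydian: C# D# E# F## G# A# B#.
That puts C# below G#.
From C# to G# is 19 semitones, exactly the perfect twelfth.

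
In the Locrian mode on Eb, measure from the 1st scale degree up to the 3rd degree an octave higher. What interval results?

minor tenth

Spelling the Locrian mode on Eb: Eb Fb Gb Ab Bbb Cb Db.
The 1st scale degree is Eb and the 3rd scale degree (up an octave) is Gb.
From Eb to Gb: 15 semitones over a tenth = minor.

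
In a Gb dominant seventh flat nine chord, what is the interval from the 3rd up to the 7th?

Spelling the chord: Gb Bb Db Fb Abb.
The 3rd is Bb and the 7th is Fb.
From Bb to Fb: 6 semitones over a fifth = diminished.

diminished 5th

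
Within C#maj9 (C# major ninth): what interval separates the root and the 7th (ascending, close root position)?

major seventh

C#maj9 (C# major ninth): C#-E#-G#-B#-D#.
Root = C#; 7th = B#.
Counting 7 letters and 11 half steps from C# gives a major seventh.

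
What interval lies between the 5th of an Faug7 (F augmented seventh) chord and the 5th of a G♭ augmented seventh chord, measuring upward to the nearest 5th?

Faug7 (F augmented seventh) has C♯ as its 5th, and G♭ augmented seventh has D as its 5th.
From C♯ to D: 1 semitone over a second = minor.

minor 2nd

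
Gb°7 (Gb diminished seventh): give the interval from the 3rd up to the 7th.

The chord tones of Gbdim7 are Gb–Bbb–Dbb–Fbb.
That puts Bbb below Fbb.
5 letter names make it a fifth; at 6 semitones (a half step narrower than perfect) the quality is diminished.

diminished fifth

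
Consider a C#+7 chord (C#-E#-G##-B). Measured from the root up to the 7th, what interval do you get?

That puts C# below B.
From C# to B: 10 semitones over a seventh = minor.

m7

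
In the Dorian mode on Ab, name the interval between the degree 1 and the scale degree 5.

Spelling the Dorian mode on Ab: Ab Bb Cb Db Eb F Gb.
That puts Ab below Eb.
From Ab to Eb is 7 semitones, exactly the perfect fifth.

perfect fifth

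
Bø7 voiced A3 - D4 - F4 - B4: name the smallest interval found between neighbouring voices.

minor 3rd

Adjacent intervals: A3→D4 = perfect fourth; D4→F4 = minor third; F4→B4 = augmented fourth.
The smallest is D4 to F4, a minor third (3 semitones).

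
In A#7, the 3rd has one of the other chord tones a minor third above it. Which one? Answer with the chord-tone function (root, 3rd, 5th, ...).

5th

The chord tones of A#7 (A# dominant seventh) are A#–C##–E#–G#.
The 3rd is C##. A minor third above C## is E#.
E# is the chord's 5th.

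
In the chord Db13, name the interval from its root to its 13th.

Db13: Db, F, Ab, Cb, Eb, Bb.
So we need the interval from Db up to Bb.
From Db to Bb is 21 semitones, exactly the major thirteenth.

M13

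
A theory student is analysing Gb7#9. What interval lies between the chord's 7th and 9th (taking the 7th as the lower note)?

augmented third

Gb7#9 (Gb dominant seventh sharp nine) is spelled Gb, Bb, Db, Fb, A.
That puts Fb below A.
Fb up to A is 5 semitones, a half step wider than a major third, so the interval is augmented.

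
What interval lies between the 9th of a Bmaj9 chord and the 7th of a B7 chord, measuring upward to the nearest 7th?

minor sixth

Bmaj9 has C♯ as its 9th, and B7 has A as its 7th.
C♯ up to A is 8 semitones, a half step narrower than a major sixth, so the interval is minor.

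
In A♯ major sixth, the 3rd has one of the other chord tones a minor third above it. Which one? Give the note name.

Spelling the chord: A♯ C𝄪 E♯ F𝄪.
The 3rd is C𝄪. A minor third above C𝄪 is E♯.
E♯ is the chord's 5th.

E#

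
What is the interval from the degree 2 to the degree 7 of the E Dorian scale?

minor sixth

Spelling the E Dorian scale: E F♯ G A B C♯ D.
That puts F♯ below D.
F♯ up to D is 8 semitones, a half step narrower than a major sixth, so the interval is minor.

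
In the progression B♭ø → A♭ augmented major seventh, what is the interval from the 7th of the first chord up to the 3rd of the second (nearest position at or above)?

major 3rd

The 7th of B♭ø is A♭; the 3rd of A♭ augmented major seventh is C.
Counting 3 letters and 4 half steps from A♭ gives a major third.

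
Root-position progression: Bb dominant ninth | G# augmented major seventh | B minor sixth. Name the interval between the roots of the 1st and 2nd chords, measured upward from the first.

The roots are Bb and G#.
From Bb to G#: 10 semitones over a sixth = augmented.

augmented sixth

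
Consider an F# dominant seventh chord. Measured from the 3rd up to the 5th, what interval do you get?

minor third

F# dominant seventh: F# A# C# E.
3rd = A#; 5th = C#.
A# up to C# is 3 semitones, a half step narrower than a major third, so the interval is minor.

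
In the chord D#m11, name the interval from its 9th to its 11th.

D#m11 (D# minor eleventh): D#-F#-A#-C#-E#-G#.
The 9th is E# and the 11th is G#.
E# up to G# is 3 semitones, a half step narrower than a major third, so the interval is minor.

minor third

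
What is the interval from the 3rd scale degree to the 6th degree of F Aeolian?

perfect 4th

F natural minor: F G Ab Bb C Db Eb.
So we need the interval from Ab up to Db.
From Ab to Db is 5 semitones, exactly the perfect fourth.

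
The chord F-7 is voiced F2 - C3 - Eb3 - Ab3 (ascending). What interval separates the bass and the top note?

The outer voices are F2 and Ab3.
F up to Ab is 15 semitones, a half step narrower than a major tenth, so the interval is minor.

minor tenth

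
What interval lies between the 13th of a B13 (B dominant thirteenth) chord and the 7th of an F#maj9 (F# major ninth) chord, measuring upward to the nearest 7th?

M6

The 13th of B13 (B dominant thirteenth) is G#; the 7th of F#maj9 (F# major ninth) is E#.
Counting 6 letters and 9 half steps from G# gives a major sixth.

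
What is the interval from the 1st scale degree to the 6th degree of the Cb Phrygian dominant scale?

minor 6th

Cb phrygian dominant: Cb Dbb Eb Fb Gb Abb Bbb.
The 1st scale degree is Cb and the degree 6 is Abb.
Cb up to Abb is 8 semitones, a half step narrower than a major sixth, so the interval is minor.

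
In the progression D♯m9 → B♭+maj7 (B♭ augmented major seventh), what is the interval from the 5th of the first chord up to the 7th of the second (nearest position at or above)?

d8

D♯m9 has A♯ as its 5th, and B♭+maj7 (B♭ augmented major seventh) has A as its 7th.
From A♯ to A: 11 semitones over an octave = diminished.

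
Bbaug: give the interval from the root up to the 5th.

A5

Bb+ (Bb augmented) is spelled Bb–D–F#.
Root = Bb; 5th = F#.
Bb up to F# is 8 semitones, a half step wider than a perfect fifth, so the interval is augmented.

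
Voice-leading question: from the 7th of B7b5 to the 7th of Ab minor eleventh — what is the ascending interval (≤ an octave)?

B7b5 has A as its 7th, and Ab minor eleventh has Gb as its 7th.
A up to Gb is 9 semitones, a whole step narrower than a major seventh, so the interval is diminished.

diminished 7th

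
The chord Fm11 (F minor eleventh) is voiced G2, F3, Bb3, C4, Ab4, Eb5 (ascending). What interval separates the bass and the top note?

The outer voices are G2 and Eb5.
20 letter names make it a 20th; at 32 semitones (a half step narrower than major) the quality is minor.

minor 20th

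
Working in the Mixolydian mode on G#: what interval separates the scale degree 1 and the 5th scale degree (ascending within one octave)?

perfect 5th

G# mixolydian: G# A# B# C# D# E# F#.
That puts G# below D#.
From G# to D# is 7 semitones, exactly the perfect fifth.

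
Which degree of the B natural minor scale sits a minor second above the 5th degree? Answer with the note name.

The scale is B C# D E F# G A.
The 5th degree is F#; a minor second above that is G — scale degree 6.

G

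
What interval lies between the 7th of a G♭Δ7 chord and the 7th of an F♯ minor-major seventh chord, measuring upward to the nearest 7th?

G♭Δ7 has F as its 7th, and F♯ minor-major seventh has E♯ as its 7th.
From F to E♯: 12 semitones over a seventh = augmented.

augmented seventh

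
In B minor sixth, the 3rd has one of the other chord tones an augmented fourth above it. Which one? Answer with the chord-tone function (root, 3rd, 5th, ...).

Spelling the chord: B–D–F#–G#.
The 3rd is D. An augmented fourth above D is G#.
G# is the chord's 6th.

6th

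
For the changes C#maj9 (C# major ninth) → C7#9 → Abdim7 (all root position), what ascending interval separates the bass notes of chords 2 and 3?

The roots are C and Ab.
From C to Ab: 8 semitones over a sixth = minor.

minor sixth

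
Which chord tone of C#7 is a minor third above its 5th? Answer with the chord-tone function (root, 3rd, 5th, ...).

The chord tones of C# dominant seventh are C#-E#-G#-B.
The 5th is G#. A minor third above G# is B.
B is the chord's 7th.

7th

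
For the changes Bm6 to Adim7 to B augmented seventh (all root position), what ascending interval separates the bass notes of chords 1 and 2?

The roots are B and A.
From B to A: 10 semitones over a seventh = minor.

minor 7th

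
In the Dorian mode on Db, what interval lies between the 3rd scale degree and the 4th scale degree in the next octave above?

major 9th

Db dorian: Db Eb Fb Gb Ab Bb Cb.
That puts Fb below Gb.
Counting 9 letters and 14 half steps from Fb gives a major ninth.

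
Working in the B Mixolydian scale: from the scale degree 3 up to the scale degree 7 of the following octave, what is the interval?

diminished twelfth

Spelling the B Mixolydian scale: B C# D# E F# G# A.
The scale degree 3 is D# and the 7th degree (up an octave) is A.
From D# to A: 18 semitones over a twelfth = diminished.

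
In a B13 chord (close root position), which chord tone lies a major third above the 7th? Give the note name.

C#

B13 (B dominant thirteenth) is spelled B D# F# A C# G#.
The 7th is A. A major third above A is C#.
C# is the chord's 9th.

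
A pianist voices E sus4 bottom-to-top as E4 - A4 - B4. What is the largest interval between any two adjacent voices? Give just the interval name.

Adjacent intervals: E4→A4 = perfect fourth; A4→B4 = major second.
The largest is E4 to A4, a perfect fourth (5 semitones).

perfect fourth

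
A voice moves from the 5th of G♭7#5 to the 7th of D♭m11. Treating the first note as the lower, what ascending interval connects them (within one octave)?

diminished seventh

The 5th of G♭7#5 is D; the 7th of D♭m11 is C♭.
D up to C♭ is 9 semitones, a whole step narrower than a major seventh, so the interval is diminished.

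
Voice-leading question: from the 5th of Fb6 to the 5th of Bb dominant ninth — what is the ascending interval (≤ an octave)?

Fb6 has Cb as its 5th, and Bb dominant ninth has F as its 5th.
From Cb to F: 6 semitones over a fourth = augmented.

A4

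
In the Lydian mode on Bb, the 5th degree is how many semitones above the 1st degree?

The scale is Bb C D E F G A.
Bb up to F is a perfect fifth — 7 semitones.

7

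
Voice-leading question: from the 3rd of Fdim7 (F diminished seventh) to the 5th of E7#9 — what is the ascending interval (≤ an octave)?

augmented second

Fdim7 (F diminished seventh) has Ab as its 3rd, and E7#9 has B as its 5th.
2 letter names make it a second; at 3 semitones (a half step wider than major) the quality is augmented.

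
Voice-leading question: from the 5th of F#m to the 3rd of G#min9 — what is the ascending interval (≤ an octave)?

m7

F#m has C# as its 5th, and G#min9 has B as its 3rd.
C# up to B is 10 semitones, a half step narrower than a major seventh, so the interval is minor.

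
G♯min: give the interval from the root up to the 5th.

G♯ minor: G♯ B D♯.
Root = G♯; 5th = D♯.
From G♯ to D♯ is 7 semitones, exactly the perfect fifth.

perfect fifth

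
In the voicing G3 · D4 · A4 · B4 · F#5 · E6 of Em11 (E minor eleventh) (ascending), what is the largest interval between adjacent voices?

m7

Adjacent intervals: G3→D4 = perfect fifth; D4→A4 = perfect fifth; A4→B4 = major second; B4→F#5 = perfect fifth; F#5→E6 = minor seventh.
The largest is F#5 to E6, a minor seventh (10 semitones).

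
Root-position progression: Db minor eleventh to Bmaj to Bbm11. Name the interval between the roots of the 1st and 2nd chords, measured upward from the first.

A6

The roots are Db and B.
Db up to B is 10 semitones, a half step wider than a major sixth, so the interval is augmented.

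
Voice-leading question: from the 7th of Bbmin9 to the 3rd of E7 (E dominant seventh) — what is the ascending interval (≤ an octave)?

The 7th of Bbmin9 is Ab; the 3rd of E7 (E dominant seventh) is G#.
7 letter names make it a seventh; at 12 semitones (a half step wider than major) the quality is augmented.

A7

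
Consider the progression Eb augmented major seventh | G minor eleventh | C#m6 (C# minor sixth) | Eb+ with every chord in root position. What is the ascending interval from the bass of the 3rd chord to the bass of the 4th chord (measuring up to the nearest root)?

diminished 3rd

The roots are C# and Eb.
C# up to Eb is 2 semitones, a whole step narrower than a major third, so the interval is diminished.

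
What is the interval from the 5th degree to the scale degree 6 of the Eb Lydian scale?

major 2nd

The scale runs Eb F G A Bb C D.
That puts Bb below C.
Bb up to C spans 2 letter names and 2 semitones — a major second.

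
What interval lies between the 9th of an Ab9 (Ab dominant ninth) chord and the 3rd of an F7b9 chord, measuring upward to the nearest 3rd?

Ab9 (Ab dominant ninth) has Bb as its 9th, and F7b9 has A as its 3rd.
Counting 7 letters and 11 half steps from Bb gives a major seventh.

major seventh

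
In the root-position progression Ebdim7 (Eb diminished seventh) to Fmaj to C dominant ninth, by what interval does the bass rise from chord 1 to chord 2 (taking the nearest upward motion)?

The roots are Eb and F.
Eb up to F spans 2 letter names and 2 semitones — a major second.

major second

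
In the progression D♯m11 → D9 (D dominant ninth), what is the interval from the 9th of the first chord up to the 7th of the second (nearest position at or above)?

The 9th of D♯m11 is E♯; the 7th of D9 (D dominant ninth) is C.
From E♯ to C: 7 semitones over a sixth = diminished.

diminished sixth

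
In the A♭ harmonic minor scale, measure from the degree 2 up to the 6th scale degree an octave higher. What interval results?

Spelling the A♭ harmonic minor scale: A♭ B♭ C♭ D♭ E♭ F♭ G.
The degree 2 is B♭ and the degree 6 (up an octave) is F♭.
From B♭ to F♭: 18 semitones over a twelfth = diminished.

diminished twelfth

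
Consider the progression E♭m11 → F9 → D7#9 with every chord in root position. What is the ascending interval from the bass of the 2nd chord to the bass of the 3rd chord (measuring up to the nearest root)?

The roots are F and D.
From F to D is 9 semitones, exactly the major sixth.

M6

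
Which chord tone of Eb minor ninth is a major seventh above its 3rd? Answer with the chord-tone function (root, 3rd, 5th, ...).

9th

The chord tones of Ebmin9 are Eb, Gb, Bb, Db, F.
The 3rd is Gb. A major seventh above Gb is F.
F is the chord's 9th.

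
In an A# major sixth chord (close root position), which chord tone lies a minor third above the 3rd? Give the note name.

E#

A# major sixth: A#–C##–E#–F##.
The 3rd is C##. A minor third above C## is E#.
E# is the chord's 5th.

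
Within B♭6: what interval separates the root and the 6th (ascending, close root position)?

major sixth

B♭6 (B♭ major sixth) is spelled B♭-D-F-G.
The root is B♭ and the 6th is G.
B♭ up to G spans 6 letter names and 9 semitones — a major sixth.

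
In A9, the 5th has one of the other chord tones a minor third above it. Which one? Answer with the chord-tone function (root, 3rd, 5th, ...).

7th

A9 (A dominant ninth): A–C♯–E–G–B.
The 5th is E. A minor third above E is G.
G is the chord's 7th.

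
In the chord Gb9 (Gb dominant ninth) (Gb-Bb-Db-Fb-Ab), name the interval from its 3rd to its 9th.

The 3rd is Bb and the 9th is Ab.
From Bb to Ab: 10 semitones over a seventh = minor.

minor seventh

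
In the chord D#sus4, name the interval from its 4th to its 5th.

D#sus4 is spelled D#–G#–A#.
So we need the interval from G# up to A#.
From G# to A# is 2 semitones, exactly the major second.

major 2nd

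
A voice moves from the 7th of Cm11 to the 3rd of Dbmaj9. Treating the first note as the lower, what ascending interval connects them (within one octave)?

Cm11 has Bb as its 7th, and Dbmaj9 has F as its 3rd.
Counting 5 letters and 7 half steps from Bb gives a perfect fifth.

perfect fifth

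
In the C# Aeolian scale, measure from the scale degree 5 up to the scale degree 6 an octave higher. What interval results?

minor 9th

C# natural minor: C# D# E F# G# A B.
The scale degree 5 is G# and the degree 6 (up an octave) is A.
9 letter names make it a ninth; at 13 semitones (a half step narrower than major) the quality is minor.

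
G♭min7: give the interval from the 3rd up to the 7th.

Spelling the chord: G♭ B𝄫 D♭ F♭.
That puts B𝄫 below F♭.
Counting 5 letters and 7 half steps from B𝄫 gives a perfect fifth.

P5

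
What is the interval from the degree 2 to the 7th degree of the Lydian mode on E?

The scale runs E F# G# A# B C# D#.
That puts F# below D#.
From F# to D# is 9 semitones, exactly the major sixth.

major sixth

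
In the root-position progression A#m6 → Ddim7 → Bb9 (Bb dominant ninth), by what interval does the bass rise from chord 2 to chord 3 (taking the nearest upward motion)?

minor sixth

The roots are D and Bb.
From D to Bb: 8 semitones over a sixth = minor.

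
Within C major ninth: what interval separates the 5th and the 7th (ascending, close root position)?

Cmaj9: C-E-G-B-D.
5th = G; 7th = B.
Counting 3 letters and 4 half steps from G gives a major third.

M3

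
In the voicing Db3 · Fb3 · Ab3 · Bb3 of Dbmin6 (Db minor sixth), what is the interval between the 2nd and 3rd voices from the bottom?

major third

Those voices are Fb3 and Ab3.
Counting 3 letters and 4 half steps from Fb gives a major third.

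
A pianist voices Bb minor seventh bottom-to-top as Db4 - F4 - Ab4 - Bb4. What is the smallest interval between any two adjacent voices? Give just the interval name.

major second

Adjacent intervals: Db4→F4 = major third; F4→Ab4 = minor third; Ab4→Bb4 = major second.
The smallest is Ab4 to Bb4, a major second (2 semitones).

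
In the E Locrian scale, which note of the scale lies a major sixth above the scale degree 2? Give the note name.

The scale is E F G A B♭ C D.
The scale degree 2 is F; a major sixth above that is D — scale degree 7.

D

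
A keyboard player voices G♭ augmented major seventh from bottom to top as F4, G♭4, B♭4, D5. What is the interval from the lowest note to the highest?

The outer voices are F4 and D5.
Counting 6 letters and 9 half steps from F gives a major sixth.

M6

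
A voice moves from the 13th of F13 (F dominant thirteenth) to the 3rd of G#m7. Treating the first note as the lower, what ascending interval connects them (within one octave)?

M6

The 13th of F13 (F dominant thirteenth) is D; the 3rd of G#m7 is B.
From D to B is 9 semitones, exactly the major sixth.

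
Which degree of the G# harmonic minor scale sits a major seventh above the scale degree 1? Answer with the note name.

F##

The scale is G# A# B C# D# E F##.
The scale degree 1 is G#; a major seventh above that is F## — scale degree 7.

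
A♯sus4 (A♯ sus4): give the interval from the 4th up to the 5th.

The chord tones of A♯ sus4 are A♯, D♯, E♯.
4th = D♯; 5th = E♯.
D♯ up to E♯ spans 2 letter names and 2 semitones — a major second.

M2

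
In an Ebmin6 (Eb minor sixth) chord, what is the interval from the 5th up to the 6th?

M2

Ebm6 (Eb minor sixth): Eb Gb Bb C.
The 5th is Bb and the 6th is C.
Counting 2 letters and 2 half steps from Bb gives a major second.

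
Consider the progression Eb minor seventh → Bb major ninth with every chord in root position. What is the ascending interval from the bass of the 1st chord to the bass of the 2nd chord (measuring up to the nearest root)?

P5

The roots are Eb and Bb.
Eb up to Bb spans 5 letter names and 7 semitones — a perfect fifth.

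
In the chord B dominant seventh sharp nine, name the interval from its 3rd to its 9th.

major seventh

B dominant seventh sharp nine is spelled B, D♯, F♯, A, C𝄪.
The 3rd is D♯ and the 9th is C𝄪.
D♯ up to C𝄪 spans 7 letter names and 11 semitones — a major seventh.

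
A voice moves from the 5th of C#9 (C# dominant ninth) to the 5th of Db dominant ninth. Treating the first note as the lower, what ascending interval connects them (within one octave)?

diminished second

C#9 (C# dominant ninth) has G# as its 5th, and Db dominant ninth has Ab as its 5th.
2 letter names make it a second; at 0 semitones (a whole step narrower than major) the quality is diminished.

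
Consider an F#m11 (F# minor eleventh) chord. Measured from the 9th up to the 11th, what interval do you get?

minor 3rd

Spelling the chord: F#–A–C#–E–G#–B.
9th = G#; 11th = B.
G# up to B is 3 semitones, a half step narrower than a major third, so the interval is minor.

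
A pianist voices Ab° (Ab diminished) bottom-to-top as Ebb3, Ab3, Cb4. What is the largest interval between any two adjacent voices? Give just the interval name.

augmented 4th

Adjacent intervals: Ebb3→Ab3 = augmented fourth; Ab3→Cb4 = minor third.
The largest is Ebb3 to Ab3, an augmented fourth (6 semitones).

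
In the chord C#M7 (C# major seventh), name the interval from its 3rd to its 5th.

The chord tones of C#Δ7 are C# E# G# B#.
3rd = E#; 5th = G#.
3 letter names make it a third; at 3 semitones (a half step narrower than major) the quality is minor.

minor third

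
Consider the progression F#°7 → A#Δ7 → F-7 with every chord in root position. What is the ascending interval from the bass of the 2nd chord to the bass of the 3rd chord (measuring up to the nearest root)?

diminished sixth

The roots are A# and F.
6 letter names make it a sixth; at 7 semitones (a whole step narrower than major) the quality is diminished.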